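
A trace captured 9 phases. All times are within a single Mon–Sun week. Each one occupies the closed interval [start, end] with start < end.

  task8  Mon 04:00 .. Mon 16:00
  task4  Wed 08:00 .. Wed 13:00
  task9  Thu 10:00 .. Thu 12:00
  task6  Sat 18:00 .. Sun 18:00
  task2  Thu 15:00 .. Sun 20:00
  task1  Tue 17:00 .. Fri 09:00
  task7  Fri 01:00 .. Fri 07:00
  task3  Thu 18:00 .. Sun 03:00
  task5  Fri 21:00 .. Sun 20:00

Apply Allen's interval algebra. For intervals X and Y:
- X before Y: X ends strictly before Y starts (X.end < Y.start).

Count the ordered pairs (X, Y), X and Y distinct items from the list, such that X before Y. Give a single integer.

23

Checking all 72 ordered pairs for relation 'before'; matching pairs in alphabetical order:
(task1, task5): task1 before task5 ✓
(task1, task6): task1 before task6 ✓
(task4, task2): task4 before task2 ✓
(task4, task3): task4 before task3 ✓
(task4, task5): task4 before task5 ✓
(task4, task6): task4 before task6 ✓
(task4, task7): task4 before task7 ✓
(task4, task9): task4 before task9 ✓
(task7, task5): task7 before task5 ✓
(task7, task6): task7 before task6 ✓
(task8, task1): task8 before task1 ✓
(task8, task2): task8 before task2 ✓
(task8, task3): task8 before task3 ✓
(task8, task4): task8 before task4 ✓
(task8, task5): task8 before task5 ✓
(task8, task6): task8 before task6 ✓
(task8, task7): task8 before task7 ✓
(task8, task9): task8 before task9 ✓
(task9, task2): task9 before task2 ✓
(task9, task3): task9 before task3 ✓
(task9, task5): task9 before task5 ✓
(task9, task6): task9 before task6 ✓
(task9, task7): task9 before task7 ✓
Count: 23.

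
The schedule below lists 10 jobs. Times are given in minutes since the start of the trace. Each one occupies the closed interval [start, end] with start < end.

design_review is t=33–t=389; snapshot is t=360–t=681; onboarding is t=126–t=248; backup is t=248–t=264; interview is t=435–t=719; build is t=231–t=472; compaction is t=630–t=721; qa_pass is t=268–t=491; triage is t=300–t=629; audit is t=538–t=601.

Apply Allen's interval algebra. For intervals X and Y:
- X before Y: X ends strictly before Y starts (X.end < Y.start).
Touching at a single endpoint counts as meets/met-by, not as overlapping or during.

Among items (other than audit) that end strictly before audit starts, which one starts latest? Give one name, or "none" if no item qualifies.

Target audit = [t=538, t=601].
backup [t=248, t=264] → before → candidate.
build [t=231, t=472] → before → candidate.
compaction [t=630, t=721] → after → excluded.
design_review [t=33, t=389] → before → candidate.
interview [t=435, t=719] → contains → excluded.
onboarding [t=126, t=248] → before → candidate.
qa_pass [t=268, t=491] → before → candidate.
snapshot [t=360, t=681] → contains → excluded.
triage [t=300, t=629] → contains → excluded.
Among candidates, latest start is t=268 → qa_pass.

qa_pass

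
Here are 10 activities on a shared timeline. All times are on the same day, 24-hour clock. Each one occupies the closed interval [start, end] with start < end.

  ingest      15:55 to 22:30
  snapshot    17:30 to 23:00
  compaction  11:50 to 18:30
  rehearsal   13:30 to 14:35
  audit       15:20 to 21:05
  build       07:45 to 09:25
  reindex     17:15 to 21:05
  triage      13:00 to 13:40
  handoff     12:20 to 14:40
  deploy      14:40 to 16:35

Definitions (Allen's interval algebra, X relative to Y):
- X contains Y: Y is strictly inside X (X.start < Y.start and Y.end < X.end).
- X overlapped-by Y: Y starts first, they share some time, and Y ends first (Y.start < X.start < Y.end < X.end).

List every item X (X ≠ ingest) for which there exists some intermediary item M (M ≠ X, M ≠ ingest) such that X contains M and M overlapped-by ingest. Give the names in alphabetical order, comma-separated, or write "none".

none

Target ingest = [15:55, 22:30].
Intermediaries M with M overlapped-by ingest: snapshot.
Via snapshot — items with X contains snapshot: none.
Union: none.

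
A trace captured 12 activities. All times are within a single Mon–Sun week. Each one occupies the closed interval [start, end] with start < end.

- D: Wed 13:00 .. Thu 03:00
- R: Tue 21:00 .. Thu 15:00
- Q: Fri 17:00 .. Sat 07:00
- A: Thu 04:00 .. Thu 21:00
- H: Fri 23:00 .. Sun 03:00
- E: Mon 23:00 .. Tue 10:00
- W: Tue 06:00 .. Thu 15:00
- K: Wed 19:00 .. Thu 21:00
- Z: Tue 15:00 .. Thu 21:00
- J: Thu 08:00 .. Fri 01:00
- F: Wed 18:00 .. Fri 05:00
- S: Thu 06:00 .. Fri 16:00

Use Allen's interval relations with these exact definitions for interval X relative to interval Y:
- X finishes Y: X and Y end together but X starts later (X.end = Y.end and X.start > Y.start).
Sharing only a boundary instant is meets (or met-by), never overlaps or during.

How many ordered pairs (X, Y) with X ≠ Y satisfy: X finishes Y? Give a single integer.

4

Checking all 132 ordered pairs for relation 'finishes'; matching pairs in alphabetical order:
(A, K): A finishes K ✓
(A, Z): A finishes Z ✓
(K, Z): K finishes Z ✓
(R, W): R finishes W ✓
Count: 4.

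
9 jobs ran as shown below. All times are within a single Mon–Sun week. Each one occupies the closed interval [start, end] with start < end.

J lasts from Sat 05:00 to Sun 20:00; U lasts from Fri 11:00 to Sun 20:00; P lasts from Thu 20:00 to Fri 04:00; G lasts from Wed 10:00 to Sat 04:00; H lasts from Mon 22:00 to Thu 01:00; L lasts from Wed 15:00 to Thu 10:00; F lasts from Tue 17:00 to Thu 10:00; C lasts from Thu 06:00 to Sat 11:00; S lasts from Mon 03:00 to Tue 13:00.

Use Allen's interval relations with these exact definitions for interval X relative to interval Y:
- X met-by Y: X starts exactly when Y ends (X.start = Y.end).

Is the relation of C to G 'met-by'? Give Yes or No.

No

C = [Thu 06:00, Sat 11:00], G = [Wed 10:00, Sat 04:00].
Actual relation of C to G: overlapped-by.
Asked whether 'met-by' holds → No.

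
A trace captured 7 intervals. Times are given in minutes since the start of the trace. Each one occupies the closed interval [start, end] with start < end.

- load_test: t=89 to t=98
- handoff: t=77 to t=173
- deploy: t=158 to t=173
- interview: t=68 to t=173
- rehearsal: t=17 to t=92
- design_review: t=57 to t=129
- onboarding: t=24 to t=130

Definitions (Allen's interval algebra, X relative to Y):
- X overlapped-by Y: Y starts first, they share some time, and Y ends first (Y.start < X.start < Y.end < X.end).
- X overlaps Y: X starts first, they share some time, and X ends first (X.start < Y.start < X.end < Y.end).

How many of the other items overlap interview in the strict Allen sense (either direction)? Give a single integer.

Target interview = [t=68, t=173].
deploy [t=158, t=173] → finishes → no.
design_review [t=57, t=129] → overlaps → counts.
handoff [t=77, t=173] → finishes → no.
load_test [t=89, t=98] → during → no.
onboarding [t=24, t=130] → overlaps → counts.
rehearsal [t=17, t=92] → overlaps → counts.
Total: 3.

3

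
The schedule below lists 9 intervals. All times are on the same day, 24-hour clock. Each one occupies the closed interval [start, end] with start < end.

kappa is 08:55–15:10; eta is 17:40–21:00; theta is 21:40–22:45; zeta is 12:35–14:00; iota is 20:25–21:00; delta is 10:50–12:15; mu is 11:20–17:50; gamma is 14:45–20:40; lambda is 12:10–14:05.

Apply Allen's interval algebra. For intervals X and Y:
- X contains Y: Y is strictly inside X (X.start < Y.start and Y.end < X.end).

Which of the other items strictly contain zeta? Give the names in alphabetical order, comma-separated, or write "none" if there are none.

Target zeta = [12:35, 14:00].
delta [10:50, 12:15] → before → no.
eta [17:40, 21:00] → after → no.
gamma [14:45, 20:40] → after → no.
iota [20:25, 21:00] → after → no.
kappa [08:55, 15:10] → contains → yes.
lambda [12:10, 14:05] → contains → yes.
mu [11:20, 17:50] → contains → yes.
theta [21:40, 22:45] → after → no.
Result: kappa, lambda, mu.

kappa, lambda, mu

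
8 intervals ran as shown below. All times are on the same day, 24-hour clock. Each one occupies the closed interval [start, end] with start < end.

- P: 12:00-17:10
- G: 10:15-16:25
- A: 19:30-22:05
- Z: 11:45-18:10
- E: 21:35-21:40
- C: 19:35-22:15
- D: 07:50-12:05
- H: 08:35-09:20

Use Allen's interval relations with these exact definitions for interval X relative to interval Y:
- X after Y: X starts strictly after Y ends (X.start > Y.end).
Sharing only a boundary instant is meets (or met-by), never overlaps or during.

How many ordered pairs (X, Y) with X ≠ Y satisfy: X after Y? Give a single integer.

18

Checking all 56 ordered pairs for relation 'after'; matching pairs in alphabetical order:
(A, D): A after D ✓
(A, G): A after G ✓
(A, H): A after H ✓
(A, P): A after P ✓
(A, Z): A after Z ✓
(C, D): C after D ✓
(C, G): C after G ✓
(C, H): C after H ✓
(C, P): C after P ✓
(C, Z): C after Z ✓
(E, D): E after D ✓
(E, G): E after G ✓
(E, H): E after H ✓
(E, P): E after P ✓
(E, Z): E after Z ✓
(G, H): G after H ✓
(P, H): P after H ✓
(Z, H): Z after H ✓
Count: 18.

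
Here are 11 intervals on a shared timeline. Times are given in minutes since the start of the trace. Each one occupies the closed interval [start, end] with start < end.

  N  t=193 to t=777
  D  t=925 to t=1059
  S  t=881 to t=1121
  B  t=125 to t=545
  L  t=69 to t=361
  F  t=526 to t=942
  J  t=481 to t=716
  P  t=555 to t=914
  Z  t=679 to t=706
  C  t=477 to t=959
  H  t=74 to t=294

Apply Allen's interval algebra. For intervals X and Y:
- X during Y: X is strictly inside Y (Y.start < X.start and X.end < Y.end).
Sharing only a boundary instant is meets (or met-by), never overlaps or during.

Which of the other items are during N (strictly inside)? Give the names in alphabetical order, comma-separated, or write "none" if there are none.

J, Z

Target N = [t=193, t=777].
B [t=125, t=545] → overlaps → no.
C [t=477, t=959] → overlapped-by → no.
D [t=925, t=1059] → after → no.
F [t=526, t=942] → overlapped-by → no.
H [t=74, t=294] → overlaps → no.
J [t=481, t=716] → during → yes.
L [t=69, t=361] → overlaps → no.
P [t=555, t=914] → overlapped-by → no.
S [t=881, t=1121] → after → no.
Z [t=679, t=706] → during → yes.
Result: J, Z.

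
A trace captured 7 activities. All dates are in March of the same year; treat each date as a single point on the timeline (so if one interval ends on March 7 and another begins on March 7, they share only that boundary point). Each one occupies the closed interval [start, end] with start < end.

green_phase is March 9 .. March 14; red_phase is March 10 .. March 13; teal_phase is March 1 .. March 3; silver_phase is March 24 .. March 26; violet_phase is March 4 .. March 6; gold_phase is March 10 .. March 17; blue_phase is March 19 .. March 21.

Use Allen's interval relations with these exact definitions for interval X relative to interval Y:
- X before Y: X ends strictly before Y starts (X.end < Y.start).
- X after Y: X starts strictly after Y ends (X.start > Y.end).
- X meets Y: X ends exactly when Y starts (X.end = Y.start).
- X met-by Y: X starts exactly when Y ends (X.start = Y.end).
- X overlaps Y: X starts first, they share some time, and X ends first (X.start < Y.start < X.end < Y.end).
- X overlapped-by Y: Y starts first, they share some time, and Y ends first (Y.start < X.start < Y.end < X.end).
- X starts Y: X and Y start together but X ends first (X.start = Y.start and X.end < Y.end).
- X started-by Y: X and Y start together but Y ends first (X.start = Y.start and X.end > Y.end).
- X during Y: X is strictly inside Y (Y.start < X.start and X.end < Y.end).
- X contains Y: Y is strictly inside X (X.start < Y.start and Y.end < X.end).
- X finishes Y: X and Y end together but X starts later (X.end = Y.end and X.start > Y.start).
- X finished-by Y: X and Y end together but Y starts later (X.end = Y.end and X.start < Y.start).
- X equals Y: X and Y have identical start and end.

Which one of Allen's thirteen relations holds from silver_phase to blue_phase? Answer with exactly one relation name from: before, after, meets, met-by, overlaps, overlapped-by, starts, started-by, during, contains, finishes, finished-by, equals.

after

silver_phase = [March 24, March 26]; blue_phase = [March 19, March 21].
Compare endpoints: silver_phase.start > blue_phase.start, silver_phase.start > blue_phase.end, silver_phase.end > blue_phase.start, silver_phase.end > blue_phase.end.
That pattern is 'after'.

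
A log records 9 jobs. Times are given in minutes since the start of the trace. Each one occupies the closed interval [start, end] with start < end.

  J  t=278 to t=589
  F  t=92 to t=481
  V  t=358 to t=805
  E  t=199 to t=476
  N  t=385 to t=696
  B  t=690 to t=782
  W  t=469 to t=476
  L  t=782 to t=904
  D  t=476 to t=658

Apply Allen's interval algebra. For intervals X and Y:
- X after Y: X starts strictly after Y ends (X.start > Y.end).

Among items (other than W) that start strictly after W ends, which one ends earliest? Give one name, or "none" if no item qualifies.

Target W = [t=469, t=476].
B [t=690, t=782] → after → candidate.
D [t=476, t=658] → met-by → excluded.
E [t=199, t=476] → finished-by → excluded.
F [t=92, t=481] → contains → excluded.
J [t=278, t=589] → contains → excluded.
L [t=782, t=904] → after → candidate.
N [t=385, t=696] → contains → excluded.
V [t=358, t=805] → contains → excluded.
Among candidates, earliest end is t=782 → B.

B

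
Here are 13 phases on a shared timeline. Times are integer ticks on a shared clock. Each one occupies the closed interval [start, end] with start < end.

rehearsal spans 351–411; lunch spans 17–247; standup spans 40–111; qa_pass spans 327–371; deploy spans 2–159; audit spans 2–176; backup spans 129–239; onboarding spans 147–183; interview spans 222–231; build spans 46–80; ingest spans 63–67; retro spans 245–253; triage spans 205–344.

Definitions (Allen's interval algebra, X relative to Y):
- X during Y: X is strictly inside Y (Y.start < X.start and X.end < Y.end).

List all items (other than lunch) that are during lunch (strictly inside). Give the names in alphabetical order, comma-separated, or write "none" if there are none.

backup, build, ingest, interview, onboarding, standup

Target lunch = [17, 247].
audit [2, 176] → overlaps → no.
backup [129, 239] → during → yes.
build [46, 80] → during → yes.
deploy [2, 159] → overlaps → no.
ingest [63, 67] → during → yes.
interview [222, 231] → during → yes.
onboarding [147, 183] → during → yes.
qa_pass [327, 371] → after → no.
rehearsal [351, 411] → after → no.
retro [245, 253] → overlapped-by → no.
standup [40, 111] → during → yes.
triage [205, 344] → overlapped-by → no.
Result: backup, build, ingest, interview, onboarding, standup.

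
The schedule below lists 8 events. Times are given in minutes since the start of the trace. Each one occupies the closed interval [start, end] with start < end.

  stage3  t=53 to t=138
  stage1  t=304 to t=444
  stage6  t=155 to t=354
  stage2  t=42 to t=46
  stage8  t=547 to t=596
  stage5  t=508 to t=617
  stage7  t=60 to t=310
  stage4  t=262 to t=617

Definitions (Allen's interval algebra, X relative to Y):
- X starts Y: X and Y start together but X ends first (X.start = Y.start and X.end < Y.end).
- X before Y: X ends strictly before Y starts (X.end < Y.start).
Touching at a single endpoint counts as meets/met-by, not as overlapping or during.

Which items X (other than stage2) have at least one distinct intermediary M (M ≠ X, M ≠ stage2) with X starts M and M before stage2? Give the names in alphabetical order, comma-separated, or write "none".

none

Target stage2 = [t=42, t=46].
Intermediaries M with M before stage2: none.
Union: none.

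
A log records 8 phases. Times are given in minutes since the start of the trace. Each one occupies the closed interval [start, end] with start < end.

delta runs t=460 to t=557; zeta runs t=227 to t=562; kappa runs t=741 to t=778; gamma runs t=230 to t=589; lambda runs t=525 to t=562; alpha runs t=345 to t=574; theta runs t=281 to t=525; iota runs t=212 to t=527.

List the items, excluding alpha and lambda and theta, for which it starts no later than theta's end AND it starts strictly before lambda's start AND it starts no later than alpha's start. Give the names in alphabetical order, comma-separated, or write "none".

Conditions: its start is no later than theta's end (X.start <= t=525) AND its start is strictly before lambda's start (X.start < t=525) AND its start is no later than alpha's start (X.start <= t=345).
delta: start t=460 <= t=525? ✓; start t=460 < t=525? ✓; start t=460 <= t=345? ✗ → no.
gamma: start t=230 <= t=525? ✓; start t=230 < t=525? ✓; start t=230 <= t=345? ✓ → yes.
iota: start t=212 <= t=525? ✓; start t=212 < t=525? ✓; start t=212 <= t=345? ✓ → yes.
kappa: start t=741 <= t=525? ✗; start t=741 < t=525? ✗; start t=741 <= t=345? ✗ → no.
zeta: start t=227 <= t=525? ✓; start t=227 < t=525? ✓; start t=227 <= t=345? ✓ → yes.
Result: gamma, iota, zeta.

gamma, iota, zeta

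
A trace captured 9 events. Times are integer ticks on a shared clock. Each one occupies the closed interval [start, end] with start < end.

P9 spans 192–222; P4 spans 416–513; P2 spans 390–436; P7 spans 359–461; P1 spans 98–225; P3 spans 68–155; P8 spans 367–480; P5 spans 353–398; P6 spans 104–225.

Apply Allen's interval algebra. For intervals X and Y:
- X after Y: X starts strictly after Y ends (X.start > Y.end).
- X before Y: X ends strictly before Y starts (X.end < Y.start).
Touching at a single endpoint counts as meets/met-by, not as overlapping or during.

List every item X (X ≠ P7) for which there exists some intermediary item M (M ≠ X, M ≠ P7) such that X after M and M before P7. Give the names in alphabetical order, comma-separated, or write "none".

Target P7 = [359, 461].
Intermediaries M with M before P7: P1, P3, P6, P9.
Via P1 — items with X after P1: P2, P4, P5, P8.
Via P3 — items with X after P3: P2, P4, P5, P8, P9.
Via P6 — items with X after P6: P2, P4, P5, P8.
Via P9 — items with X after P9: P2, P4, P5, P8.
Union: P2, P4, P5, P8, P9.

P2, P4, P5, P8, P9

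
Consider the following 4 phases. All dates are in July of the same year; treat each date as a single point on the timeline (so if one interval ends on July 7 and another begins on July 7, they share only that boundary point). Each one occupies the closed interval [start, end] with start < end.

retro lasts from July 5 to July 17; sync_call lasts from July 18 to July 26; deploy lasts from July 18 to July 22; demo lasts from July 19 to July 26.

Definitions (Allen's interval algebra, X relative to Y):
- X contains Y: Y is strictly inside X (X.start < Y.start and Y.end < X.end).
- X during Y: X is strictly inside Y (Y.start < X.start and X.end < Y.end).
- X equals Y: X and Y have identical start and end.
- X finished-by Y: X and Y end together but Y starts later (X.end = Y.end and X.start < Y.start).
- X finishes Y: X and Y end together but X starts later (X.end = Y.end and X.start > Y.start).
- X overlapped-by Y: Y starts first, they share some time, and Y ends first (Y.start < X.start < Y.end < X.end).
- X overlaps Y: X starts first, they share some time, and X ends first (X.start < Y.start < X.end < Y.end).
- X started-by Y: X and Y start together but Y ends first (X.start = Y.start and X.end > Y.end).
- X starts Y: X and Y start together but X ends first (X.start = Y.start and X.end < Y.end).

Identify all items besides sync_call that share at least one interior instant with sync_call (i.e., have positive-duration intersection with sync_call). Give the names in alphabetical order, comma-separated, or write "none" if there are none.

demo, deploy

Target sync_call = [July 18, July 26].
demo [July 19, July 26] → finishes → yes.
deploy [July 18, July 22] → starts → yes.
retro [July 5, July 17] → before → no.
Result: demo, deploy.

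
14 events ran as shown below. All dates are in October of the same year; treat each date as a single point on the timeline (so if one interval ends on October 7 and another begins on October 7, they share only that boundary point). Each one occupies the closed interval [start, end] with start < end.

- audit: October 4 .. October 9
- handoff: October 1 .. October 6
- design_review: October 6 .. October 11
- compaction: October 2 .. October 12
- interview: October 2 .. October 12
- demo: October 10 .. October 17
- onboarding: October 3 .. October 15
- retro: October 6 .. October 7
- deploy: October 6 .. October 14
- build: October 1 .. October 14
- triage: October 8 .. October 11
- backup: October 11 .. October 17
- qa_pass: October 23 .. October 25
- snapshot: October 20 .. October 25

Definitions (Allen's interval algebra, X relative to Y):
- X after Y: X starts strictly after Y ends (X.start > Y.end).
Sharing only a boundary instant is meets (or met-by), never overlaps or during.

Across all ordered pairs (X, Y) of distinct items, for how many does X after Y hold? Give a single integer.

32

Checking all 182 ordered pairs for relation 'after'; matching pairs in alphabetical order:
(backup, audit): backup after audit ✓
(backup, handoff): backup after handoff ✓
(backup, retro): backup after retro ✓
(demo, audit): demo after audit ✓
(demo, handoff): demo after handoff ✓
(demo, retro): demo after retro ✓
(qa_pass, audit): qa_pass after audit ✓
(qa_pass, backup): qa_pass after backup ✓
(qa_pass, build): qa_pass after build ✓
(qa_pass, compaction): qa_pass after compaction ✓
(qa_pass, demo): qa_pass after demo ✓
(qa_pass, deploy): qa_pass after deploy ✓
(qa_pass, design_review): qa_pass after design_review ✓
(qa_pass, handoff): qa_pass after handoff ✓
(qa_pass, interview): qa_pass after interview ✓
(qa_pass, onboarding): qa_pass after onboarding ✓
(qa_pass, retro): qa_pass after retro ✓
(qa_pass, triage): qa_pass after triage ✓
(snapshot, audit): snapshot after audit ✓
(snapshot, backup): snapshot after backup ✓
(snapshot, build): snapshot after build ✓
(snapshot, compaction): snapshot after compaction ✓
(snapshot, demo): snapshot after demo ✓
(snapshot, deploy): snapshot after deploy ✓
... plus 8 further pairs not listed.
Count: 32.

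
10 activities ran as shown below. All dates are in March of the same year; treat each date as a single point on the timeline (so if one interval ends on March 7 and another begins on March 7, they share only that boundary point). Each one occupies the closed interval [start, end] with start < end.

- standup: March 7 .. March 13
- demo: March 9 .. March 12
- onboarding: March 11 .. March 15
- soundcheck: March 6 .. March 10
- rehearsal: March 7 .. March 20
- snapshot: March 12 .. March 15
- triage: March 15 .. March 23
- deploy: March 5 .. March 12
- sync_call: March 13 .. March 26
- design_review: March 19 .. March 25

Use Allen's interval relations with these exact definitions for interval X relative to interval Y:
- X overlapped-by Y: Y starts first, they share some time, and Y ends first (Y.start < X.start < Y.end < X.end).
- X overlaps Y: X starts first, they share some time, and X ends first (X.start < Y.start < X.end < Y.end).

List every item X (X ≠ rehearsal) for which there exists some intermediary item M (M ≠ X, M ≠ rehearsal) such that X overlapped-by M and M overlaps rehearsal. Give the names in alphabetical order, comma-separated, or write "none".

Target rehearsal = [March 7, March 20].
Intermediaries M with M overlaps rehearsal: deploy, soundcheck.
Via deploy — items with X overlapped-by deploy: onboarding, standup.
Via soundcheck — items with X overlapped-by soundcheck: demo, standup.
Union: demo, onboarding, standup.

demo, onboarding, standup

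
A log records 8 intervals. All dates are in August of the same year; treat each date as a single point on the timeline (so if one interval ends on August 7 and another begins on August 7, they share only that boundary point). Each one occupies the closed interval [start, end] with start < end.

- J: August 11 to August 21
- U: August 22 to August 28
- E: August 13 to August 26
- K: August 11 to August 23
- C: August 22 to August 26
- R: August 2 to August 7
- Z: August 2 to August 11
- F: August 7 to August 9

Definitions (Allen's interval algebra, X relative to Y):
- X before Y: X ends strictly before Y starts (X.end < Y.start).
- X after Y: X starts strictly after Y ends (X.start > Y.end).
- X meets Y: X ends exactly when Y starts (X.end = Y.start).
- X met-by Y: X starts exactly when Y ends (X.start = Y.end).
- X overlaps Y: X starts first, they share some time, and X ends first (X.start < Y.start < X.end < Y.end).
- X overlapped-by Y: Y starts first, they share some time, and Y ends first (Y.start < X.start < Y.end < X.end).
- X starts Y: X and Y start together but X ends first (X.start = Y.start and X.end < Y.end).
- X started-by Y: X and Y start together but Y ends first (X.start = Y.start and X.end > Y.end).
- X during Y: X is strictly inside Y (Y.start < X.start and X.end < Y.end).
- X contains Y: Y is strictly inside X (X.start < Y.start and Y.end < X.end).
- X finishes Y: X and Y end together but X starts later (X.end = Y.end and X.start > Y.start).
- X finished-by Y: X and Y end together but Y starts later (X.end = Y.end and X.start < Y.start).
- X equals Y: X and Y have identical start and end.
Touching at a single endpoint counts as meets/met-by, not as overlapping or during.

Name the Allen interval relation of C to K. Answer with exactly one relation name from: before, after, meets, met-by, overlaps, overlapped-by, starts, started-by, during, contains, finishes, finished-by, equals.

C = [August 22, August 26]; K = [August 11, August 23].
Compare endpoints: C.start > K.start, C.start < K.end, C.end > K.start, C.end > K.end.
That pattern is 'overlapped-by'.

overlapped-by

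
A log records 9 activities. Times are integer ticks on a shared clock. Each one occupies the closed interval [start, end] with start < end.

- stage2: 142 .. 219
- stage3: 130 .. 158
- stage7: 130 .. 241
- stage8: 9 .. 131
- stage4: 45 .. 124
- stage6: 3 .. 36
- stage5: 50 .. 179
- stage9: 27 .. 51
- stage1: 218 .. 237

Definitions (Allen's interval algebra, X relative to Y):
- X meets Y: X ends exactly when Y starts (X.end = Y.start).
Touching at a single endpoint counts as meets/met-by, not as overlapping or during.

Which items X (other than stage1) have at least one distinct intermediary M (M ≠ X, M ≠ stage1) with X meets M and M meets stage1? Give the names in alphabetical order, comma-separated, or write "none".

Target stage1 = [218, 237].
Intermediaries M with M meets stage1: none.
Union: none.

none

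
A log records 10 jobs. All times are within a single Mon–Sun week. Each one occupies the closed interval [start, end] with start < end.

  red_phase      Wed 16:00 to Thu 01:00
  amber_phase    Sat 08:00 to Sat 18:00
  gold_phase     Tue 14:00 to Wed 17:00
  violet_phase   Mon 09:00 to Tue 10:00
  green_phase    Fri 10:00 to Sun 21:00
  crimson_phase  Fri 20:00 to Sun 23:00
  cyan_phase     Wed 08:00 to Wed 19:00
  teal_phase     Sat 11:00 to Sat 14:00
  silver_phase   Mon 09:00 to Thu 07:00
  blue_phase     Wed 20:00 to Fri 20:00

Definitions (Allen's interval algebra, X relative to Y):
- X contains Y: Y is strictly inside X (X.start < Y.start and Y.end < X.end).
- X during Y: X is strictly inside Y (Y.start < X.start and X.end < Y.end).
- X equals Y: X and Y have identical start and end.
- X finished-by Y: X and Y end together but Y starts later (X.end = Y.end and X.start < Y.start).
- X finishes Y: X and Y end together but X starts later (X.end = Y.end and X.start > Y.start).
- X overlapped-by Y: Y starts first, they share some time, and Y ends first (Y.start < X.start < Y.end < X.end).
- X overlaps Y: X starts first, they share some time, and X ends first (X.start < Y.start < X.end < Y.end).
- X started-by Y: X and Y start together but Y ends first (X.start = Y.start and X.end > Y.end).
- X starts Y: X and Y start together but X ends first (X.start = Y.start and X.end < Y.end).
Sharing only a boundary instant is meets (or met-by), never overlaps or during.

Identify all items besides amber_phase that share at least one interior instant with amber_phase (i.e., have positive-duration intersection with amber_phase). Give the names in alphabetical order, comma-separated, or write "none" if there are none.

crimson_phase, green_phase, teal_phase

Target amber_phase = [Sat 08:00, Sat 18:00].
blue_phase [Wed 20:00, Fri 20:00] → before → no.
crimson_phase [Fri 20:00, Sun 23:00] → contains → yes.
cyan_phase [Wed 08:00, Wed 19:00] → before → no.
gold_phase [Tue 14:00, Wed 17:00] → before → no.
green_phase [Fri 10:00, Sun 21:00] → contains → yes.
red_phase [Wed 16:00, Thu 01:00] → before → no.
silver_phase [Mon 09:00, Thu 07:00] → before → no.
teal_phase [Sat 11:00, Sat 14:00] → during → yes.
violet_phase [Mon 09:00, Tue 10:00] → before → no.
Result: crimson_phase, green_phase, teal_phase.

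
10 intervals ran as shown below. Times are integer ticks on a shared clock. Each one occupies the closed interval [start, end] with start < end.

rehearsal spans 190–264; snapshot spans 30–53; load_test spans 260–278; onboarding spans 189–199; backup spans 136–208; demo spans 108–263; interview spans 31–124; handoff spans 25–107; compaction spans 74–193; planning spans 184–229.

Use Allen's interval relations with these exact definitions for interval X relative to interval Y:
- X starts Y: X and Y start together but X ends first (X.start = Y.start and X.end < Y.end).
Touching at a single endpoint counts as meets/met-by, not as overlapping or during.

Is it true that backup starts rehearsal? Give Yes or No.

No

backup = [136, 208], rehearsal = [190, 264].
Actual relation of backup to rehearsal: overlaps.
Asked whether 'starts' holds → No.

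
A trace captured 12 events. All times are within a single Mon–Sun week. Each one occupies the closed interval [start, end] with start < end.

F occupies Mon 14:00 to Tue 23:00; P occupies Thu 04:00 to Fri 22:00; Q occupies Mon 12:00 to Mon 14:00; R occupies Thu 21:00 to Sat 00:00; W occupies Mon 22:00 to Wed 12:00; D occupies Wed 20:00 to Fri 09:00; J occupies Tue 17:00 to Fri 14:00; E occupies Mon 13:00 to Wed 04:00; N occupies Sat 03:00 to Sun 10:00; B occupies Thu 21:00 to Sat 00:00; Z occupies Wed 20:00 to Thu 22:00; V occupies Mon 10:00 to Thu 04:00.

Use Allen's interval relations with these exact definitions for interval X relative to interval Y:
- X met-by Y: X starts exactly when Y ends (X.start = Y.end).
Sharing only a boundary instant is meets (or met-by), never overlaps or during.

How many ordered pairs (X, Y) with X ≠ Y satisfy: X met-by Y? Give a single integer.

Checking all 132 ordered pairs for relation 'met-by'; matching pairs in alphabetical order:
(F, Q): F met-by Q ✓
(P, V): P met-by V ✓
Count: 2.

2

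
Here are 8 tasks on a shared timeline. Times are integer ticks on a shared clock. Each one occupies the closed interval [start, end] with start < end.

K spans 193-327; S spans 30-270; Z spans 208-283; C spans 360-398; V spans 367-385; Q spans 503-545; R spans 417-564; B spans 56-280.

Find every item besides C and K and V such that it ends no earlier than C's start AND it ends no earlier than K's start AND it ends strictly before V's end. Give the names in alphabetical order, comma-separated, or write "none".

none

Conditions: its end is no earlier than C's start (X.end >= 360) AND its end is no earlier than K's start (X.end >= 193) AND its end is strictly before V's end (X.end < 385).
B: end 280 >= 360? ✗; end 280 >= 193? ✓; end 280 < 385? ✓ → no.
Q: end 545 >= 360? ✓; end 545 >= 193? ✓; end 545 < 385? ✗ → no.
R: end 564 >= 360? ✓; end 564 >= 193? ✓; end 564 < 385? ✗ → no.
S: end 270 >= 360? ✗; end 270 >= 193? ✓; end 270 < 385? ✓ → no.
Z: end 283 >= 360? ✗; end 283 >= 193? ✓; end 283 < 385? ✓ → no.
Result: none.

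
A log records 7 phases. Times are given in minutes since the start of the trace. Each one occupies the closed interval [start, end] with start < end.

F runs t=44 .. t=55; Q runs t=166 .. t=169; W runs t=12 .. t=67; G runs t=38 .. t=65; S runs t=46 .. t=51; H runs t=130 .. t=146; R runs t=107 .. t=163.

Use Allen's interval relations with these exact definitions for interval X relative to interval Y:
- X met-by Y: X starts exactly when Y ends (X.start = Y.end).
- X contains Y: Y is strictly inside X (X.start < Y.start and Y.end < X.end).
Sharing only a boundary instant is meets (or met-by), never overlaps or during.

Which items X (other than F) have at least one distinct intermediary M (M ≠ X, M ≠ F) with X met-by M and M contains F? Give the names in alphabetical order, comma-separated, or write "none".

none

Target F = [t=44, t=55].
Intermediaries M with M contains F: G, W.
Via G — items with X met-by G: none.
Via W — items with X met-by W: none.
Union: none.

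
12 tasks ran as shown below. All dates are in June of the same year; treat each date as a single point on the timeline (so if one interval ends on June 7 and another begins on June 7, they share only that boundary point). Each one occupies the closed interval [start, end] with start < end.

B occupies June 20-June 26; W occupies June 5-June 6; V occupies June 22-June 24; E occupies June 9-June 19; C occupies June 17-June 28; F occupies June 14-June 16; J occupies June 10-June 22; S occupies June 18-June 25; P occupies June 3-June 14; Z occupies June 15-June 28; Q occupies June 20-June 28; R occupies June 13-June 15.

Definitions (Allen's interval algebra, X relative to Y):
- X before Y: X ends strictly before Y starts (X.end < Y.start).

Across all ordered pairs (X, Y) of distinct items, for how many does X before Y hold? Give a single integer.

Checking all 132 ordered pairs for relation 'before'; matching pairs in alphabetical order:
(E, B): E before B ✓
(E, Q): E before Q ✓
(E, V): E before V ✓
(F, B): F before B ✓
(F, C): F before C ✓
(F, Q): F before Q ✓
(F, S): F before S ✓
(F, V): F before V ✓
(P, B): P before B ✓
(P, C): P before C ✓
(P, Q): P before Q ✓
(P, S): P before S ✓
(P, V): P before V ✓
(P, Z): P before Z ✓
(R, B): R before B ✓
(R, C): R before C ✓
(R, Q): R before Q ✓
(R, S): R before S ✓
(R, V): R before V ✓
(W, B): W before B ✓
(W, C): W before C ✓
(W, E): W before E ✓
(W, F): W before F ✓
(W, J): W before J ✓
... plus 5 further pairs not listed.
Count: 29.

29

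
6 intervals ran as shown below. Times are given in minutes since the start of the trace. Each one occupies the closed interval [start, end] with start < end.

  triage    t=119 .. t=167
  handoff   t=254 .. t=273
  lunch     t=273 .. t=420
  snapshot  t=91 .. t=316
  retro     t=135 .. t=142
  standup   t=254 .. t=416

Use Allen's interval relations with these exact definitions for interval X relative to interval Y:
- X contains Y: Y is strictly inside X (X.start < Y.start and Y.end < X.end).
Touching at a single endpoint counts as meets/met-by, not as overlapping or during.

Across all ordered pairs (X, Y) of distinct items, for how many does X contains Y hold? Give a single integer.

Checking all 30 ordered pairs for relation 'contains'; matching pairs in alphabetical order:
(snapshot, handoff): snapshot contains handoff ✓
(snapshot, retro): snapshot contains retro ✓
(snapshot, triage): snapshot contains triage ✓
(triage, retro): triage contains retro ✓
Count: 4.

4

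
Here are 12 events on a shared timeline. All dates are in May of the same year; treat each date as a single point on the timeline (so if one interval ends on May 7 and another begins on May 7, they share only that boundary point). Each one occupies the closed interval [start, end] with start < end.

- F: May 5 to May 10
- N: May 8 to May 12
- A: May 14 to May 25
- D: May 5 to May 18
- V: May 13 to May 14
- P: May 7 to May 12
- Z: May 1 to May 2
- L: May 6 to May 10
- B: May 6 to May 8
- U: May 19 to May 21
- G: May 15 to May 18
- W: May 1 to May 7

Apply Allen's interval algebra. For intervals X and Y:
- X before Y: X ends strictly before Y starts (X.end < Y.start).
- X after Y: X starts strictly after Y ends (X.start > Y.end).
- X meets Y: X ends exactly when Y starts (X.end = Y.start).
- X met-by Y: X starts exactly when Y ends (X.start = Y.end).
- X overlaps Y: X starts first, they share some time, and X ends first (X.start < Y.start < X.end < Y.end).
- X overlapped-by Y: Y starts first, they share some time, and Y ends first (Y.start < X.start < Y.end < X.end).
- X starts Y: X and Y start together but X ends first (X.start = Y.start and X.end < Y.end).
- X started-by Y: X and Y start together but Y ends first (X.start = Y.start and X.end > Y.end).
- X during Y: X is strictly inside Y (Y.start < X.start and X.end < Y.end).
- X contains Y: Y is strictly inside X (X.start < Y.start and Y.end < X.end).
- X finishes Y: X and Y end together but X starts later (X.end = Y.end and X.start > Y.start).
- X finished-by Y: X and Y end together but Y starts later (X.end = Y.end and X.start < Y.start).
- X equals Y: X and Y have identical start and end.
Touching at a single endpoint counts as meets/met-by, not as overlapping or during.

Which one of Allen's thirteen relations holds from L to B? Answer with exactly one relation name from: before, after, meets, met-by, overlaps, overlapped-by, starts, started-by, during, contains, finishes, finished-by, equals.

started-by

L = [May 6, May 10]; B = [May 6, May 8].
Compare endpoints: L.start = B.start, L.start < B.end, L.end > B.start, L.end > B.end.
That pattern is 'started-by'.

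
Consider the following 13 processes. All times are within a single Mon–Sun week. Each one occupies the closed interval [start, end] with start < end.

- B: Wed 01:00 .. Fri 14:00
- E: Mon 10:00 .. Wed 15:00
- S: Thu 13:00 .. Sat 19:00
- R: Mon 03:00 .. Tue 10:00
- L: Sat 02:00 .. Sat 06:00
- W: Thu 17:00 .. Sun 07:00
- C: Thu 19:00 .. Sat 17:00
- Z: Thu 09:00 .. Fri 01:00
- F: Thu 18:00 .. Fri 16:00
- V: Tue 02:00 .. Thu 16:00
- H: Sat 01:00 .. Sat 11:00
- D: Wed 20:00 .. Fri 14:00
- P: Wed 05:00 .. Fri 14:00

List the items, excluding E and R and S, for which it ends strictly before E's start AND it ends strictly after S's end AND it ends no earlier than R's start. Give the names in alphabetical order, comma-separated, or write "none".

none

Conditions: its end is strictly before E's start (X.end < Mon 10:00) AND its end is strictly after S's end (X.end > Sat 19:00) AND its end is no earlier than R's start (X.end >= Mon 03:00).
B: end Fri 14:00 < Mon 10:00? ✗; end Fri 14:00 > Sat 19:00? ✗; end Fri 14:00 >= Mon 03:00? ✓ → no.
C: end Sat 17:00 < Mon 10:00? ✗; end Sat 17:00 > Sat 19:00? ✗; end Sat 17:00 >= Mon 03:00? ✓ → no.
D: end Fri 14:00 < Mon 10:00? ✗; end Fri 14:00 > Sat 19:00? ✗; end Fri 14:00 >= Mon 03:00? ✓ → no.
F: end Fri 16:00 < Mon 10:00? ✗; end Fri 16:00 > Sat 19:00? ✗; end Fri 16:00 >= Mon 03:00? ✓ → no.
H: end Sat 11:00 < Mon 10:00? ✗; end Sat 11:00 > Sat 19:00? ✗; end Sat 11:00 >= Mon 03:00? ✓ → no.
L: end Sat 06:00 < Mon 10:00? ✗; end Sat 06:00 > Sat 19:00? ✗; end Sat 06:00 >= Mon 03:00? ✓ → no.
P: end Fri 14:00 < Mon 10:00? ✗; end Fri 14:00 > Sat 19:00? ✗; end Fri 14:00 >= Mon 03:00? ✓ → no.
V: end Thu 16:00 < Mon 10:00? ✗; end Thu 16:00 > Sat 19:00? ✗; end Thu 16:00 >= Mon 03:00? ✓ → no.
W: end Sun 07:00 < Mon 10:00? ✗; end Sun 07:00 > Sat 19:00? ✓; end Sun 07:00 >= Mon 03:00? ✓ → no.
Z: end Fri 01:00 < Mon 10:00? ✗; end Fri 01:00 > Sat 19:00? ✗; end Fri 01:00 >= Mon 03:00? ✓ → no.
Result: none.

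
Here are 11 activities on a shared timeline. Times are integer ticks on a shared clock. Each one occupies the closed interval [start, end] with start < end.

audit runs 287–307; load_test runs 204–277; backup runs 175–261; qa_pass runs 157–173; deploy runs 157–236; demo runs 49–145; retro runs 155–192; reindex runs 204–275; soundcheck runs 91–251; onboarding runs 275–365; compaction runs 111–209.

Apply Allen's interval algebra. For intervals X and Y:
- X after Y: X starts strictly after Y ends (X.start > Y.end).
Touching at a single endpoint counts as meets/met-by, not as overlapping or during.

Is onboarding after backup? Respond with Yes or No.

Yes

onboarding = [275, 365], backup = [175, 261].
Actual relation of onboarding to backup: after.
Asked whether 'after' holds → Yes.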